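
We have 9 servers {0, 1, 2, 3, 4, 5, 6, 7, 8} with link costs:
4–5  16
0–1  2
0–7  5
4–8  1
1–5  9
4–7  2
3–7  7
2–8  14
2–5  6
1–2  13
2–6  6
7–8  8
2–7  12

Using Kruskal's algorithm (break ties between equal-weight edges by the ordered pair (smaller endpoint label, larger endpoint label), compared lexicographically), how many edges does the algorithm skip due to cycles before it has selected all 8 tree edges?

1

Kruskal: consider edges lightest-first.
4–8 (1): add — endpoints in different components.
0–1 (2): add — endpoints in different components.
4–7 (2): add — endpoints in different components.
0–7 (5): add — endpoints in different components.
2–5 (6): add — endpoints in different components.
2–6 (6): add — endpoints in different components.
3–7 (7): add — endpoints in different components.
7–8 (8): skip — 7 and 8 already connected.
1–5 (9): add — endpoints in different components.
Edges rejected before the tree was complete: 1.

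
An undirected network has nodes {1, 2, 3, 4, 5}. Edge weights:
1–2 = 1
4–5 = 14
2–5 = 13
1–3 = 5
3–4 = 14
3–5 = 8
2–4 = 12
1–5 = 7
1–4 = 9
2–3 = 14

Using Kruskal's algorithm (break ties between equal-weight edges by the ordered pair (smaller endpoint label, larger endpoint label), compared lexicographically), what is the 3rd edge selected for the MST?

1-5

Kruskal: consider edges lightest-first.
1–2 (1): add. Components now {1,2} {3} {4} {5}
1–3 (5): add. Components now {1,2,3} {4} {5}
1–5 (7): add. Components now {1,2,3,5} {4}
3–5 (8): skip — 3 and 5 already connected.
1–4 (9): add. Components now {1,2,3,4,5}
The 3rd edge added is 1–5.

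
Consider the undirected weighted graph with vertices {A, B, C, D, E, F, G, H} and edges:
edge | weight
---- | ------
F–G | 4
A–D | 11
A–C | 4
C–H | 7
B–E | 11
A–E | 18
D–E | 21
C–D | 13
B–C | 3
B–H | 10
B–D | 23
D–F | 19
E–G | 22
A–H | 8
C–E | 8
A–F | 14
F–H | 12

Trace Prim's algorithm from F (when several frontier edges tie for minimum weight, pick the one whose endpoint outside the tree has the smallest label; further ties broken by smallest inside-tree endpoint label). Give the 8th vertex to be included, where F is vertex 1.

Prim, starting at F.
Step 1: cheapest edge leaving the tree is F–G (4); add G.
Step 2: cheapest edge leaving the tree is F–H (12); add H.
Step 3: cheapest edge leaving the tree is C–H (7); add C.
Step 4: cheapest edge leaving the tree is B–C (3); add B.
Step 5: cheapest edge leaving the tree is A–C (4); add A.
Step 6: cheapest edge leaving the tree is C–E (8); add E.
Step 7: cheapest edge leaving the tree is A–D (11); add D.
Vertex order: F, G, H, C, B, A, E, D. The 8th vertex is D.

D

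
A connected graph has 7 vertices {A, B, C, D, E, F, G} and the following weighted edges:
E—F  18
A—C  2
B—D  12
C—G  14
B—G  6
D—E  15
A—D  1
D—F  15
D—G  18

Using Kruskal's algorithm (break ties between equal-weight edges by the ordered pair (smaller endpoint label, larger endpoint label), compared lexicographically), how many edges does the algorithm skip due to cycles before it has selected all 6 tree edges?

Kruskal: consider edges lightest-first.
A—D (1): add. Components now {A,D} {B} {C} {E} {F} {G}
A—C (2): add. Components now {A,C,D} {B} {E} {F} {G}
B—G (6): add. Components now {A,C,D} {B,G} {E} {F}
B—D (12): add. Components now {A,B,C,D,G} {E} {F}
C—G (14): skip — C and G already connected.
D—E (15): add. Components now {A,B,C,D,E,G} {F}
D—F (15): add. Components now {A,B,C,D,E,F,G}
Edges rejected before the tree was complete: 1.

1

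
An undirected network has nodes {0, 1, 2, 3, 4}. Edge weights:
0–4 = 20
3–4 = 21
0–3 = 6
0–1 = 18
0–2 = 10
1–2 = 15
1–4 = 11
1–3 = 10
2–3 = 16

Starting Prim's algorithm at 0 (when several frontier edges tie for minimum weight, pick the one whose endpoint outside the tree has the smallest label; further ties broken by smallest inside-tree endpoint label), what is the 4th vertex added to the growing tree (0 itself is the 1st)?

Prim's algorithm from 0:
Step 1: frontier [0–3 6, 0–2 10, 0–1 18, 0–4 20] → take 0–3 (6); add 3.
Step 2: frontier [0–2 10, 0–1 18, 0–4 20, 1–3 10, 2–3 16, 3–4 21] → take 1–3 (10); add 1.
Step 3: frontier [0–2 10, 0–4 20, 1–4 11, 1–2 15, 2–3 16, 3–4 21] → take 0–2 (10); add 2.
Step 4: frontier [0–4 20, 1–4 11, 3–4 21] → take 1–4 (11); add 4.
Vertex order: 0, 3, 1, 2, 4. The 4th vertex is 2.

2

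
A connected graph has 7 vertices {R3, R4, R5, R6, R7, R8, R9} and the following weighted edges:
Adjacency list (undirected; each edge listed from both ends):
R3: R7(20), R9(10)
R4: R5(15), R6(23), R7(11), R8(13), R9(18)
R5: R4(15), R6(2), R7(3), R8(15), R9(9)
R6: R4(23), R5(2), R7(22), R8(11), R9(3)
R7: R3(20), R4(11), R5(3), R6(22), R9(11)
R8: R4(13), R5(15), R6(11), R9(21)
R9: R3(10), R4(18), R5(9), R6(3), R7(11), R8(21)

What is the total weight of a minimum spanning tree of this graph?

40

Sort edges by weight, then run Kruskal:
R5—R6 (2): add — endpoints in different components.
R5—R7 (3): add — endpoints in different components.
R6—R9 (3): add — endpoints in different components.
R5—R9 (9): skip — R9 and R5 already connected.
R3—R9 (10): add — endpoints in different components.
R4—R7 (11): add — endpoints in different components.
R6—R8 (11): add — endpoints in different components.
MST edges: R5—R6, R5—R7, R6—R9, R3—R9, R4—R7, R6—R8; total weight 2+3+3+10+11+11 = 40.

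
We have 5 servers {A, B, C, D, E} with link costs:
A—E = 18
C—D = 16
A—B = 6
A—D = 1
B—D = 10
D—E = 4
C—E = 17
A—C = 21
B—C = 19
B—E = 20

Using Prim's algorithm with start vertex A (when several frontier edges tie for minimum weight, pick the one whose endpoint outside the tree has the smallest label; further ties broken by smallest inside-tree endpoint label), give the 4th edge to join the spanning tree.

Grow the tree from A using Prim:
Step 1: frontier [A—D 1, A—B 6, A—E 18, A—C 21] → take A—D (1); add D.
Step 2: frontier [A—B 6, A—E 18, A—C 21, D—E 4, B—D 10, C—D 16] → take D—E (4); add E.
Step 3: frontier [A—B 6, A—C 21, B—D 10, C—D 16, C—E 17, B—E 20] → take A—B (6); add B.
Step 4: frontier [A—C 21, B—C 19, C—D 16, C—E 17] → take C—D (16); add C.
The 4th edge added is C—D.

C-D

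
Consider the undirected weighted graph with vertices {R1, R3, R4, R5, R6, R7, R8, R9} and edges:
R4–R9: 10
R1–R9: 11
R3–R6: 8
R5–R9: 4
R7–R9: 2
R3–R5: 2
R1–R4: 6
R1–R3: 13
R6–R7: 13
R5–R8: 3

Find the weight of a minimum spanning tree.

35

Kruskal: consider edges lightest-first.
R3–R5 (2): add — endpoints in different components.
R7–R9 (2): add — endpoints in different components.
R5–R8 (3): add — endpoints in different components.
R5–R9 (4): add — endpoints in different components.
R1–R4 (6): add — endpoints in different components.
R3–R6 (8): add — endpoints in different components.
R4–R9 (10): add — endpoints in different components.
MST edges: R3–R5, R7–R9, R5–R8, R5–R9, R1–R4, R3–R6, R4–R9; total weight 2+2+3+4+6+8+10 = 35.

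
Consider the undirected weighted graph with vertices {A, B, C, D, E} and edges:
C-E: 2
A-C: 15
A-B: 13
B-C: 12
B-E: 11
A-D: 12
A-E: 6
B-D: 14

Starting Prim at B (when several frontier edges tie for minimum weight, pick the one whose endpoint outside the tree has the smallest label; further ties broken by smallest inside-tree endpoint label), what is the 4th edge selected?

Prim, starting at B.
Step 1: cheapest edge leaving the tree is B-E (11); add E.
Step 2: cheapest edge leaving the tree is C-E (2); add C.
Step 3: cheapest edge leaving the tree is A-E (6); add A.
Step 4: cheapest edge leaving the tree is A-D (12); add D.
The 4th edge added is A-D.

A-D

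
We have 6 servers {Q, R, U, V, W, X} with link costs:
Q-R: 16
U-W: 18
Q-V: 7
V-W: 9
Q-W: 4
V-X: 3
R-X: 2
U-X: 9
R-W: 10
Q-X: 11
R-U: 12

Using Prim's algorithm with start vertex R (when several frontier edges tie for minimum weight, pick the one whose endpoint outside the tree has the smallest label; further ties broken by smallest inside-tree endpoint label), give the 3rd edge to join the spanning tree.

Q-V

Grow the tree from R using Prim:
Step 1: frontier [R-X 2, R-W 10, R-U 12, Q-R 16] → take R-X (2); add X.
Step 2: frontier [R-W 10, R-U 12, Q-R 16, V-X 3, U-X 9, Q-X 11] → take V-X (3); add V.
Step 3: frontier [R-W 10, R-U 12, Q-R 16, Q-V 7, V-W 9, U-X 9, Q-X 11] → take Q-V (7); add Q.
Step 4: frontier [Q-W 4, R-W 10, R-U 12, V-W 9, U-X 9] → take Q-W (4); add W.
Step 5: frontier [R-U 12, U-W 18, U-X 9] → take U-X (9); add U.
The 3rd edge added is Q-V.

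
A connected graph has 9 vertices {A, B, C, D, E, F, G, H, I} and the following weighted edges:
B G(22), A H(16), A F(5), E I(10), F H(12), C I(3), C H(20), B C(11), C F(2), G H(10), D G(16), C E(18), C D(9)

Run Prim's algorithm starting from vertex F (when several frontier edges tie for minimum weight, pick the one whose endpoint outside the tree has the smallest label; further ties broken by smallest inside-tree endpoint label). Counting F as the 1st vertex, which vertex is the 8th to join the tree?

H

Prim, starting at F.
Step 1: cheapest edge leaving the tree is C F (2); add C.
Step 2: cheapest edge leaving the tree is C I (3); add I.
Step 3: cheapest edge leaving the tree is A F (5); add A.
Step 4: cheapest edge leaving the tree is C D (9); add D.
Step 5: cheapest edge leaving the tree is E I (10); add E.
Step 6: cheapest edge leaving the tree is B C (11); add B.
Step 7: cheapest edge leaving the tree is F H (12); add H.
Step 8: cheapest edge leaving the tree is G H (10); add G.
Vertex order: F, C, I, A, D, E, B, H, G. The 8th vertex is H.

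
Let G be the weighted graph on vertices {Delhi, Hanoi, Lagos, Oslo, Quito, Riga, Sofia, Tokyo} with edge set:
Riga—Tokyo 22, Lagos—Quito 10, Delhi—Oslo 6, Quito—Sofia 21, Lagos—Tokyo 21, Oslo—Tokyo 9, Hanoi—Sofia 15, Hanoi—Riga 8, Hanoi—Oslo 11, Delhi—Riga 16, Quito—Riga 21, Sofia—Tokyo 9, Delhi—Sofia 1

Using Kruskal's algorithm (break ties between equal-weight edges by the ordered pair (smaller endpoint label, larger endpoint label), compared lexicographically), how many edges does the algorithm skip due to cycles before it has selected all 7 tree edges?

3

Sort edges by weight, then run Kruskal:
Delhi—Sofia (1): add — endpoints in different components.
Delhi—Oslo (6): add — endpoints in different components.
Hanoi—Riga (8): add — endpoints in different components.
Oslo—Tokyo (9): add — endpoints in different components.
Sofia—Tokyo (9): skip — Tokyo and Sofia already connected.
Lagos—Quito (10): add — endpoints in different components.
Hanoi—Oslo (11): add — endpoints in different components.
Hanoi—Sofia (15): skip — Hanoi and Sofia already connected.
Delhi—Riga (16): skip — Riga and Delhi already connected.
Lagos—Tokyo (21): add — endpoints in different components.
Edges rejected before the tree was complete: 3.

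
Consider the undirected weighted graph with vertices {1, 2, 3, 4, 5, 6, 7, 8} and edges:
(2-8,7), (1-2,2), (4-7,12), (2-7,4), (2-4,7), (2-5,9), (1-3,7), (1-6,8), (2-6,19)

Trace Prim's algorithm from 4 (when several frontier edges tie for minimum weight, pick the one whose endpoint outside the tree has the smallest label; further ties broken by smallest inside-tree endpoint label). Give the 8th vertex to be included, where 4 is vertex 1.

Prim, starting at 4.
Step 1: cheapest edge leaving the tree is 2-4 (7); add 2.
Step 2: cheapest edge leaving the tree is 1-2 (2); add 1.
Step 3: cheapest edge leaving the tree is 2-7 (4); add 7.
Step 4: cheapest edge leaving the tree is 1-3 (7); add 3.
Step 5: cheapest edge leaving the tree is 2-8 (7); add 8.
Step 6: cheapest edge leaving the tree is 1-6 (8); add 6.
Step 7: cheapest edge leaving the tree is 2-5 (9); add 5.
Vertex order: 4, 2, 1, 7, 3, 8, 6, 5. The 8th vertex is 5.

5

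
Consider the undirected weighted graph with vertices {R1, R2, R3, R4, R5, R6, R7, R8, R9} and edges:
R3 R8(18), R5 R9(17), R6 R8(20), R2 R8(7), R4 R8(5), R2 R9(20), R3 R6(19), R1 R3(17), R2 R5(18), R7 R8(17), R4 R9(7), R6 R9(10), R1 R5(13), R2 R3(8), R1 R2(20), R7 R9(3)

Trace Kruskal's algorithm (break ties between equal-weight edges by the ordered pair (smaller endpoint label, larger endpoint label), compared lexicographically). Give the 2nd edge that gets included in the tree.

Kruskal: consider edges lightest-first.
R7 R9 (3): add — endpoints in different components.
R4 R8 (5): add — endpoints in different components.
R2 R8 (7): add — endpoints in different components.
R4 R9 (7): add — endpoints in different components.
R2 R3 (8): add — endpoints in different components.
R6 R9 (10): add — endpoints in different components.
R1 R5 (13): add — endpoints in different components.
R1 R3 (17): add — endpoints in different components.
The 2nd edge added is R4 R8.

R4-R8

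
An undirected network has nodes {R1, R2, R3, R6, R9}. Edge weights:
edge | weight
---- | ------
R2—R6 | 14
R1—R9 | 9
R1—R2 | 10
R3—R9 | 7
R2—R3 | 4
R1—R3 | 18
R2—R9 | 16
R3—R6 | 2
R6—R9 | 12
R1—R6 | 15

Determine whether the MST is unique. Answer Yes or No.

Yes

Kruskal: consider edges lightest-first.
R3—R6 (2): add. Components now {R2} {R3,R6} {R9} {R1}
R2—R3 (4): add. Components now {R2,R3,R6} {R9} {R1}
R3—R9 (7): add. Components now {R2,R3,R6,R9} {R1}
R1—R9 (9): add. Components now {R1,R2,R3,R6,R9}
Every non-tree edge has weight strictly greater than the heaviest edge on the tree path between its endpoints, so the MST is unique.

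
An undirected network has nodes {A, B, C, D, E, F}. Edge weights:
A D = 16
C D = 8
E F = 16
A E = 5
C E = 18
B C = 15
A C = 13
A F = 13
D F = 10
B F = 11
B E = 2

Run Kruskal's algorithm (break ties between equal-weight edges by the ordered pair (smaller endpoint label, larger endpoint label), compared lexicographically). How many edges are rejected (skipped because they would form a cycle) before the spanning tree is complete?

0

Kruskal's algorithm — process edges by increasing weight (ties by edge label):
B E (2): add — endpoints in different components.
A E (5): add — endpoints in different components.
C D (8): add — endpoints in different components.
D F (10): add — endpoints in different components.
B F (11): add — endpoints in different components.
Edges rejected before the tree was complete: 0.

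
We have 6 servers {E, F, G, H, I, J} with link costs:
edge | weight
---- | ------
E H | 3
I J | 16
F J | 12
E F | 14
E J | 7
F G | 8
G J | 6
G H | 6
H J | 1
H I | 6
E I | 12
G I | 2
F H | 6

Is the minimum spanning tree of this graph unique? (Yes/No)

No

Kruskal: consider edges lightest-first.
H J (1): add — endpoints in different components.
G I (2): add — endpoints in different components.
E H (3): add — endpoints in different components.
F H (6): add — endpoints in different components.
G H (6): add — endpoints in different components.
Non-tree edge G J has weight 6, equal to the heaviest edge on its tree cycle — swapping gives another MST of the same weight. Not unique.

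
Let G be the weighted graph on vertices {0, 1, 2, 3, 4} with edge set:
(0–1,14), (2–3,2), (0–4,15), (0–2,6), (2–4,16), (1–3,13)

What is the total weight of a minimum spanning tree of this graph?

Prim, starting at 4.
Step 1: cheapest edge leaving the tree is 0–4 (15); add 0.
Step 2: cheapest edge leaving the tree is 0–2 (6); add 2.
Step 3: cheapest edge leaving the tree is 2–3 (2); add 3.
Step 4: cheapest edge leaving the tree is 1–3 (13); add 1.
MST edges: 0–4, 0–2, 2–3, 1–3; total weight 15+6+2+13 = 36.

36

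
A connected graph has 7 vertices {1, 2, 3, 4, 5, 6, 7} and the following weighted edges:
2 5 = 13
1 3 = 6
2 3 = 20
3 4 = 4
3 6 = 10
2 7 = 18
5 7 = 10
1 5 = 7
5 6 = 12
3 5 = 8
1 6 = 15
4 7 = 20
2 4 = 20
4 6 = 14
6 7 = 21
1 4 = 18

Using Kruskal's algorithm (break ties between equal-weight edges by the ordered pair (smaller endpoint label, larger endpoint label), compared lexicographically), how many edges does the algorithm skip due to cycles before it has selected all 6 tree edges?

Sort edges by weight, then run Kruskal:
3 4 (4): add. Components now {1} {2} {3,4} {5} {6} {7}
1 3 (6): add. Components now {1,3,4} {2} {5} {6} {7}
1 5 (7): add. Components now {1,3,4,5} {2} {6} {7}
3 5 (8): skip — 3 and 5 already connected.
3 6 (10): add. Components now {1,3,4,5,6} {2} {7}
5 7 (10): add. Components now {1,3,4,5,6,7} {2}
5 6 (12): skip — 5 and 6 already connected.
2 5 (13): add. Components now {1,2,3,4,5,6,7}
Edges rejected before the tree was complete: 2.

2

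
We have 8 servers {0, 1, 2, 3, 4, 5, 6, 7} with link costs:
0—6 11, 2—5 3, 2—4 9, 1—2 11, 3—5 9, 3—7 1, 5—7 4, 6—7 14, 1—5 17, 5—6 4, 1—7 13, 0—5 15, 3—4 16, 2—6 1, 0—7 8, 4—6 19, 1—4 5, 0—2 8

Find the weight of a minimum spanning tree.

31

Prim, starting at 4.
Step 1: cheapest edge leaving the tree is 1—4 (5); add 1.
Step 2: cheapest edge leaving the tree is 2—4 (9); add 2.
Step 3: cheapest edge leaving the tree is 2—6 (1); add 6.
Step 4: cheapest edge leaving the tree is 2—5 (3); add 5.
Step 5: cheapest edge leaving the tree is 5—7 (4); add 7.
Step 6: cheapest edge leaving the tree is 3—7 (1); add 3.
Step 7: cheapest edge leaving the tree is 0—2 (8); add 0.
MST edges: 1—4, 2—4, 2—6, 2—5, 5—7, 3—7, 0—2; total weight 5+9+1+3+4+1+8 = 31.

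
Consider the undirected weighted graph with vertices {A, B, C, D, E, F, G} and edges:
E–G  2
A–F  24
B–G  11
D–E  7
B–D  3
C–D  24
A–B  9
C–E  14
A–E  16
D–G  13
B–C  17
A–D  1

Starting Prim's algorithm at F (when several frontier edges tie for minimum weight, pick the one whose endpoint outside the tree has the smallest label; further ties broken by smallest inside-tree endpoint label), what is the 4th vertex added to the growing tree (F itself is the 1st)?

Prim's algorithm from F:
Step 1: cheapest edge leaving the tree is A–F (24); add A.
Step 2: cheapest edge leaving the tree is A–D (1); add D.
Step 3: cheapest edge leaving the tree is B–D (3); add B.
Step 4: cheapest edge leaving the tree is D–E (7); add E.
Step 5: cheapest edge leaving the tree is E–G (2); add G.
Step 6: cheapest edge leaving the tree is C–E (14); add C.
Vertex order: F, A, D, B, E, G, C. The 4th vertex is B.

B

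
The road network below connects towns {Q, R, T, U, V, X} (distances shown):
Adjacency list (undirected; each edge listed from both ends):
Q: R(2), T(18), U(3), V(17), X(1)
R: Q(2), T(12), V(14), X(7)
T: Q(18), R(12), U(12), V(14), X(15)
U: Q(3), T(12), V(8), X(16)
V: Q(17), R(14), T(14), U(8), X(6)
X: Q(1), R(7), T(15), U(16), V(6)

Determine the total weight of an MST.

24

Kruskal's algorithm — process edges by increasing weight (ties by edge label):
Q–X (1): add — endpoints in different components.
Q–R (2): add — endpoints in different components.
Q–U (3): add — endpoints in different components.
V–X (6): add — endpoints in different components.
R–X (7): skip — R and X already connected.
U–V (8): skip — V and U already connected.
R–T (12): add — endpoints in different components.
MST edges: Q–X, Q–R, Q–U, V–X, R–T; total weight 1+2+3+6+12 = 24.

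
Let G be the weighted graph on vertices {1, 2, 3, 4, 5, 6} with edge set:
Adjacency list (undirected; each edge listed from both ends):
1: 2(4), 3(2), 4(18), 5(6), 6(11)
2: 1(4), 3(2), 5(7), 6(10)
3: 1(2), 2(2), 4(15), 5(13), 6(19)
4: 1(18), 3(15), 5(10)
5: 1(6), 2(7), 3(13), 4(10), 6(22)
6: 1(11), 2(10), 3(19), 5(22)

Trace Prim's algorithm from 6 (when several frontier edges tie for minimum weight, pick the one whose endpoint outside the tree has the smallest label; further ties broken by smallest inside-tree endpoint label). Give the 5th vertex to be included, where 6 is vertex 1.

Prim, starting at 6.
Step 1: frontier [2–6 10, 1–6 11, 3–6 19, 5–6 22] → take 2–6 (10); add 2.
Step 2: frontier [2–3 2, 1–2 4, 2–5 7, 1–6 11, 3–6 19, 5–6 22] → take 2–3 (2); add 3.
Step 3: frontier [1–2 4, 2–5 7, 1–3 2, 3–5 13, 3–4 15, 1–6 11, 5–6 22] → take 1–3 (2); add 1.
Step 4: frontier [1–5 6, 1–4 18, 2–5 7, 3–5 13, 3–4 15, 5–6 22] → take 1–5 (6); add 5.
Step 5: frontier [1–4 18, 3–4 15, 4–5 10] → take 4–5 (10); add 4.
Vertex order: 6, 2, 3, 1, 5, 4. The 5th vertex is 5.

5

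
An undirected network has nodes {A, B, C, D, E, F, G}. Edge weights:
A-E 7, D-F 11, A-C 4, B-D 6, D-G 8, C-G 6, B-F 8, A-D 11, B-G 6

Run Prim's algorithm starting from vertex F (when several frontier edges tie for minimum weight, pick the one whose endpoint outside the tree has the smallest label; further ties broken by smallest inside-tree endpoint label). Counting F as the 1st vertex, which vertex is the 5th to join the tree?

C

Grow the tree from F using Prim:
Step 1: frontier [B-F 8, D-F 11] → take B-F (8); add B.
Step 2: frontier [B-D 6, B-G 6, D-F 11] → take B-D (6); add D.
Step 3: frontier [B-G 6, D-G 8, A-D 11] → take B-G (6); add G.
Step 4: frontier [A-D 11, C-G 6] → take C-G (6); add C.
Step 5: frontier [A-C 4, A-D 11] → take A-C (4); add A.
Step 6: frontier [A-E 7] → take A-E (7); add E.
Vertex order: F, B, D, G, C, A, E. The 5th vertex is C.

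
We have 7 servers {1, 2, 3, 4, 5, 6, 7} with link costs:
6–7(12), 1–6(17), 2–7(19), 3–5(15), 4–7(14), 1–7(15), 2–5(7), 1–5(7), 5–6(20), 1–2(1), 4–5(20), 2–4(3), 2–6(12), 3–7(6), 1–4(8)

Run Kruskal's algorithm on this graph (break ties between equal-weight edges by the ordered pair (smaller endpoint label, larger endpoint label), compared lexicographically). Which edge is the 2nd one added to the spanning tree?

Kruskal's algorithm — process edges by increasing weight (ties by edge label):
1–2 (1): add — endpoints in different components.
2–4 (3): add — endpoints in different components.
3–7 (6): add — endpoints in different components.
1–5 (7): add — endpoints in different components.
2–5 (7): skip — 2 and 5 already connected.
1–4 (8): skip — 1 and 4 already connected.
2–6 (12): add — endpoints in different components.
6–7 (12): add — endpoints in different components.
The 2nd edge added is 2–4.

2-4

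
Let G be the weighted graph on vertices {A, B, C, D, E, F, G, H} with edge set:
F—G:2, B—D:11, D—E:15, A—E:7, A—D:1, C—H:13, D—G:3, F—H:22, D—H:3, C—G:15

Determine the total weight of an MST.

Grow the tree from D using Prim:
Step 1: cheapest edge leaving the tree is A—D (1); add A.
Step 2: cheapest edge leaving the tree is D—G (3); add G.
Step 3: cheapest edge leaving the tree is F—G (2); add F.
Step 4: cheapest edge leaving the tree is D—H (3); add H.
Step 5: cheapest edge leaving the tree is A—E (7); add E.
Step 6: cheapest edge leaving the tree is B—D (11); add B.
Step 7: cheapest edge leaving the tree is C—H (13); add C.
MST edges: A—D, D—G, F—G, D—H, A—E, B—D, C—H; total weight 1+3+2+3+7+11+13 = 40.

40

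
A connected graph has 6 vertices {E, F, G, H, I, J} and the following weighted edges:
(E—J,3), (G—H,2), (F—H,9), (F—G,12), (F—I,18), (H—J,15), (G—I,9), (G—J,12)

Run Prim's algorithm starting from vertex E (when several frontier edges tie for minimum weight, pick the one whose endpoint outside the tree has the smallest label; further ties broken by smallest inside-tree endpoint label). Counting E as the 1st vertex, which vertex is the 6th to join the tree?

Prim, starting at E.
Step 1: frontier [E—J 3] → take E—J (3); add J.
Step 2: frontier [G—J 12, H—J 15] → take G—J (12); add G.
Step 3: frontier [G—H 2, G—I 9, F—G 12, H—J 15] → take G—H (2); add H.
Step 4: frontier [G—I 9, F—G 12, F—H 9] → take F—H (9); add F.
Step 5: frontier [F—I 18, G—I 9] → take G—I (9); add I.
Vertex order: E, J, G, H, F, I. The 6th vertex is I.

I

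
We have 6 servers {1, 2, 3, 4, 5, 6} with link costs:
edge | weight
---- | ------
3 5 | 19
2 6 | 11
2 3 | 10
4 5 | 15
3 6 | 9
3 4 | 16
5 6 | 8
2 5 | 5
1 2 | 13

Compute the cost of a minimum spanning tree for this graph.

50

Prim, starting at 6.
Step 1: frontier [5 6 8, 3 6 9, 2 6 11] → take 5 6 (8); add 5.
Step 2: frontier [2 5 5, 4 5 15, 3 5 19, 3 6 9, 2 6 11] → take 2 5 (5); add 2.
Step 3: frontier [2 3 10, 1 2 13, 4 5 15, 3 5 19, 3 6 9] → take 3 6 (9); add 3.
Step 4: frontier [1 2 13, 3 4 16, 4 5 15] → take 1 2 (13); add 1.
Step 5: frontier [3 4 16, 4 5 15] → take 4 5 (15); add 4.
MST edges: 5 6, 2 5, 3 6, 1 2, 4 5; total weight 8+5+9+13+15 = 50.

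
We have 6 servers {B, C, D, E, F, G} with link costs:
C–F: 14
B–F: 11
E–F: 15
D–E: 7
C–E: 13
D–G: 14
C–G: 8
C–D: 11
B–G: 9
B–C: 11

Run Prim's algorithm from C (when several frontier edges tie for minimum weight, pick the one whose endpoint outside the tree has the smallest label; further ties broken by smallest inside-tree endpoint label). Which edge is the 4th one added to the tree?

D-E

Grow the tree from C using Prim:
Step 1: frontier [C–G 8, B–C 11, C–D 11, C–E 13, C–F 14] → take C–G (8); add G.
Step 2: frontier [B–C 11, C–D 11, C–E 13, C–F 14, B–G 9, D–G 14] → take B–G (9); add B.
Step 3: frontier [B–F 11, C–D 11, C–E 13, C–F 14, D–G 14] → take C–D (11); add D.
Step 4: frontier [B–F 11, C–E 13, C–F 14, D–E 7] → take D–E (7); add E.
Step 5: frontier [B–F 11, C–F 14, E–F 15] → take B–F (11); add F.
The 4th edge added is D–E.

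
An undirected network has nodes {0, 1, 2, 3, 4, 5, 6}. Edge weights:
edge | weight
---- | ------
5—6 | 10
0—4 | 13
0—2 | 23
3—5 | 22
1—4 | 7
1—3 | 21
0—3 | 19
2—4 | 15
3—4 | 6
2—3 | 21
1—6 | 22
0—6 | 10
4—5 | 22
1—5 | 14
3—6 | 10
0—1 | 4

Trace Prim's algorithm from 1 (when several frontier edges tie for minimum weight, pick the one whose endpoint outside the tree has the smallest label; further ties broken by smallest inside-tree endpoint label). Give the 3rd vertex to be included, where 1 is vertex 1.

Grow the tree from 1 using Prim:
Step 1: cheapest edge leaving the tree is 0—1 (4); add 0.
Step 2: cheapest edge leaving the tree is 1—4 (7); add 4.
Step 3: cheapest edge leaving the tree is 3—4 (6); add 3.
Step 4: cheapest edge leaving the tree is 0—6 (10); add 6.
Step 5: cheapest edge leaving the tree is 5—6 (10); add 5.
Step 6: cheapest edge leaving the tree is 2—4 (15); add 2.
Vertex order: 1, 0, 4, 3, 6, 5, 2. The 3rd vertex is 4.

4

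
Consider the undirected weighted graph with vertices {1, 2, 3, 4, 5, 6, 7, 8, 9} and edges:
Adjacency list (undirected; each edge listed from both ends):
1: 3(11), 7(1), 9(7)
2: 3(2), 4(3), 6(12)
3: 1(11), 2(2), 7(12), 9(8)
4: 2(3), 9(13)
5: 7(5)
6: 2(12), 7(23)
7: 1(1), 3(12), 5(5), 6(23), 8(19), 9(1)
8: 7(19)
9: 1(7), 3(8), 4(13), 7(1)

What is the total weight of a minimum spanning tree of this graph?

Grow the tree from 4 using Prim:
Step 1: cheapest edge leaving the tree is 2-4 (3); add 2.
Step 2: cheapest edge leaving the tree is 2-3 (2); add 3.
Step 3: cheapest edge leaving the tree is 3-9 (8); add 9.
Step 4: cheapest edge leaving the tree is 7-9 (1); add 7.
Step 5: cheapest edge leaving the tree is 1-7 (1); add 1.
Step 6: cheapest edge leaving the tree is 5-7 (5); add 5.
Step 7: cheapest edge leaving the tree is 2-6 (12); add 6.
Step 8: cheapest edge leaving the tree is 7-8 (19); add 8.
MST edges: 2-4, 2-3, 3-9, 7-9, 1-7, 5-7, 2-6, 7-8; total weight 3+2+8+1+1+5+12+19 = 51.

51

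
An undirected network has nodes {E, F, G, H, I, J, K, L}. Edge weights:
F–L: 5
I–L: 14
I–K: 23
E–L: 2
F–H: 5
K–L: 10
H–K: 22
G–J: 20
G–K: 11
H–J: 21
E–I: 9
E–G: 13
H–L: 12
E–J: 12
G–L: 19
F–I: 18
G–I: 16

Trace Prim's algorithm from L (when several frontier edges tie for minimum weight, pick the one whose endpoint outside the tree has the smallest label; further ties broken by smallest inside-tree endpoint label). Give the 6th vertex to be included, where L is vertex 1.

K

Grow the tree from L using Prim:
Step 1: cheapest edge leaving the tree is E–L (2); add E.
Step 2: cheapest edge leaving the tree is F–L (5); add F.
Step 3: cheapest edge leaving the tree is F–H (5); add H.
Step 4: cheapest edge leaving the tree is E–I (9); add I.
Step 5: cheapest edge leaving the tree is K–L (10); add K.
Step 6: cheapest edge leaving the tree is G–K (11); add G.
Step 7: cheapest edge leaving the tree is E–J (12); add J.
Vertex order: L, E, F, H, I, K, G, J. The 6th vertex is K.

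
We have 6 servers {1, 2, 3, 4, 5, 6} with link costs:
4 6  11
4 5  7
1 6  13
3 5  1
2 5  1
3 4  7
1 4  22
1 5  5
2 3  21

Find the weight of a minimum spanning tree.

Prim, starting at 1.
Step 1: cheapest edge leaving the tree is 1 5 (5); add 5.
Step 2: cheapest edge leaving the tree is 2 5 (1); add 2.
Step 3: cheapest edge leaving the tree is 3 5 (1); add 3.
Step 4: cheapest edge leaving the tree is 3 4 (7); add 4.
Step 5: cheapest edge leaving the tree is 4 6 (11); add 6.
MST edges: 1 5, 2 5, 3 5, 3 4, 4 6; total weight 5+1+1+7+11 = 25.

25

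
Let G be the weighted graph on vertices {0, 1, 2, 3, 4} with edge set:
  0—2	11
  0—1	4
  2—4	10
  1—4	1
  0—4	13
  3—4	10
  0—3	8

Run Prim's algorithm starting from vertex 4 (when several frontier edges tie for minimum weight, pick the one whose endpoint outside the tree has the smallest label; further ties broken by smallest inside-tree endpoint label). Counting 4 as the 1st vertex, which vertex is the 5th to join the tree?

2

Prim, starting at 4.
Step 1: frontier [1—4 1, 2—4 10, 3—4 10, 0—4 13] → take 1—4 (1); add 1.
Step 2: frontier [0—1 4, 2—4 10, 3—4 10, 0—4 13] → take 0—1 (4); add 0.
Step 3: frontier [0—3 8, 0—2 11, 2—4 10, 3—4 10] → take 0—3 (8); add 3.
Step 4: frontier [0—2 11, 2—4 10] → take 2—4 (10); add 2.
Vertex order: 4, 1, 0, 3, 2. The 5th vertex is 2.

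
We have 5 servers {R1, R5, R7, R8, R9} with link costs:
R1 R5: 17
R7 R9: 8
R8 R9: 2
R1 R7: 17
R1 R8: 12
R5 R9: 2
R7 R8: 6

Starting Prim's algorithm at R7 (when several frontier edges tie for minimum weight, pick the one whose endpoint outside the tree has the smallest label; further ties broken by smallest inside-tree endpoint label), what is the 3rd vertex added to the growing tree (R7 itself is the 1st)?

Prim's algorithm from R7:
Step 1: frontier [R7 R8 6, R7 R9 8, R1 R7 17] → take R7 R8 (6); add R8.
Step 2: frontier [R7 R9 8, R1 R7 17, R8 R9 2, R1 R8 12] → take R8 R9 (2); add R9.
Step 3: frontier [R1 R7 17, R1 R8 12, R5 R9 2] → take R5 R9 (2); add R5.
Step 4: frontier [R1 R5 17, R1 R7 17, R1 R8 12] → take R1 R8 (12); add R1.
Vertex order: R7, R8, R9, R5, R1. The 3rd vertex is R9.

R9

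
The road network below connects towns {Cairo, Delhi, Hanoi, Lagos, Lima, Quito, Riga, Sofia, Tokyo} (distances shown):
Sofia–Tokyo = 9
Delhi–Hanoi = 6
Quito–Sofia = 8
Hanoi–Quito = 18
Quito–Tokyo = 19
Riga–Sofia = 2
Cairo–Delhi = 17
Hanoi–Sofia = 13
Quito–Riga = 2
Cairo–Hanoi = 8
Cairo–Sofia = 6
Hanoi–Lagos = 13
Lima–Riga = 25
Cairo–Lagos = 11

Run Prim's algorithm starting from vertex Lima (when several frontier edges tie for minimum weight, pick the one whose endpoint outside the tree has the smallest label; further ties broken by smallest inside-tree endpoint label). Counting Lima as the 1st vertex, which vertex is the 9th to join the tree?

Lagos

Grow the tree from Lima using Prim:
Step 1: cheapest edge leaving the tree is Lima–Riga (25); add Riga.
Step 2: cheapest edge leaving the tree is Quito–Riga (2); add Quito.
Step 3: cheapest edge leaving the tree is Riga–Sofia (2); add Sofia.
Step 4: cheapest edge leaving the tree is Cairo–Sofia (6); add Cairo.
Step 5: cheapest edge leaving the tree is Cairo–Hanoi (8); add Hanoi.
Step 6: cheapest edge leaving the tree is Delhi–Hanoi (6); add Delhi.
Step 7: cheapest edge leaving the tree is Sofia–Tokyo (9); add Tokyo.
Step 8: cheapest edge leaving the tree is Cairo–Lagos (11); add Lagos.
Vertex order: Lima, Riga, Quito, Sofia, Cairo, Hanoi, Delhi, Tokyo, Lagos. The 9th vertex is Lagos.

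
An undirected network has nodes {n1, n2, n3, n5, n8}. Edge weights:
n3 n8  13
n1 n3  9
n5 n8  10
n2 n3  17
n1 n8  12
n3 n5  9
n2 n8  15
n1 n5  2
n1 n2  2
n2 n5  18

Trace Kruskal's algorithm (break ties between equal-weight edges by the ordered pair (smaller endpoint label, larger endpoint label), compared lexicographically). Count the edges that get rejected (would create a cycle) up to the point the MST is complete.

1

Kruskal's algorithm — process edges by increasing weight (ties by edge label):
n1 n2 (2): add — endpoints in different components.
n1 n5 (2): add — endpoints in different components.
n1 n3 (9): add — endpoints in different components.
n3 n5 (9): skip — n3 and n5 already connected.
n5 n8 (10): add — endpoints in different components.
Edges rejected before the tree was complete: 1.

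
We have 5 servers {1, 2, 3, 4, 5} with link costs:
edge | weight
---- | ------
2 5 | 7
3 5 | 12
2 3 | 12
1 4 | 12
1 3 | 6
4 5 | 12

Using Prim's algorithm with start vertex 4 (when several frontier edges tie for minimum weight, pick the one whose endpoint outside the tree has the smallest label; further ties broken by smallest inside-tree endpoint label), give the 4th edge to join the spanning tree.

Prim, starting at 4.
Step 1: cheapest edge leaving the tree is 1 4 (12); add 1.
Step 2: cheapest edge leaving the tree is 1 3 (6); add 3.
Step 3: cheapest edge leaving the tree is 2 3 (12); add 2.
Step 4: cheapest edge leaving the tree is 2 5 (7); add 5.
The 4th edge added is 2 5.

2-5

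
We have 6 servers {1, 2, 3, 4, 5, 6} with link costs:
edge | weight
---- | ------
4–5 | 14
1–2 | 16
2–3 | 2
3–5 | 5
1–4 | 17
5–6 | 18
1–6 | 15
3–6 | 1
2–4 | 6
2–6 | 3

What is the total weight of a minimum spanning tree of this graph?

Kruskal's algorithm — process edges by increasing weight (ties by edge label):
3–6 (1): add. Components now {1} {2} {3,6} {4} {5}
2–3 (2): add. Components now {1} {2,3,6} {4} {5}
2–6 (3): skip — 2 and 6 already connected.
3–5 (5): add. Components now {1} {2,3,5,6} {4}
2–4 (6): add. Components now {1} {2,3,4,5,6}
4–5 (14): skip — 4 and 5 already connected.
1–6 (15): add. Components now {1,2,3,4,5,6}
MST edges: 3–6, 2–3, 3–5, 2–4, 1–6; total weight 1+2+5+6+15 = 29.

29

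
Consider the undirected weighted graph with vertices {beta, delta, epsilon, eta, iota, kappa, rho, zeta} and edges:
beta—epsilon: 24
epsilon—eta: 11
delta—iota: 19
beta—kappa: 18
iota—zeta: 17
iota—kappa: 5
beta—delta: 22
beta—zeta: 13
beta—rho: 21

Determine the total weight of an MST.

110

Sort edges by weight, then run Kruskal:
iota—kappa (5): add — endpoints in different components.
epsilon—eta (11): add — endpoints in different components.
beta—zeta (13): add — endpoints in different components.
iota—zeta (17): add — endpoints in different components.
beta—kappa (18): skip — beta and kappa already connected.
delta—iota (19): add — endpoints in different components.
beta—rho (21): add — endpoints in different components.
beta—delta (22): skip — delta and beta already connected.
beta—epsilon (24): add — endpoints in different components.
MST edges: iota—kappa, epsilon—eta, beta—zeta, iota—zeta, delta—iota, beta—rho, beta—epsilon; total weight 5+11+13+17+19+21+24 = 110.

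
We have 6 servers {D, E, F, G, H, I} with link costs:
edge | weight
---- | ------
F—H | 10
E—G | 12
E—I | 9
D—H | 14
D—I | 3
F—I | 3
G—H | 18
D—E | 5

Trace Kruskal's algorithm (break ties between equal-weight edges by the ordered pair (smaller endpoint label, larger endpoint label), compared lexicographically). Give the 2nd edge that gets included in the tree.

Sort edges by weight, then run Kruskal:
D—I (3): add. Components now {D,I} {E} {F} {G} {H}
F—I (3): add. Components now {D,F,I} {E} {G} {H}
D—E (5): add. Components now {D,E,F,I} {G} {H}
E—I (9): skip — E and I already connected.
F—H (10): add. Components now {D,E,F,H,I} {G}
E—G (12): add. Components now {D,E,F,G,H,I}
The 2nd edge added is F—I.

F-I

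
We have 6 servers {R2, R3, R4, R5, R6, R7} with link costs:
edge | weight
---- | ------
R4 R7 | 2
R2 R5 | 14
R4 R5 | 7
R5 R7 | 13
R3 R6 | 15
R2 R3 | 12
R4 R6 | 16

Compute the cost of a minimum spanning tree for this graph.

Prim's algorithm from R3:
Step 1: frontier [R2 R3 12, R3 R6 15] → take R2 R3 (12); add R2.
Step 2: frontier [R2 R5 14, R3 R6 15] → take R2 R5 (14); add R5.
Step 3: frontier [R3 R6 15, R4 R5 7, R5 R7 13] → take R4 R5 (7); add R4.
Step 4: frontier [R3 R6 15, R4 R7 2, R4 R6 16, R5 R7 13] → take R4 R7 (2); add R7.
Step 5: frontier [R3 R6 15, R4 R6 16] → take R3 R6 (15); add R6.
MST edges: R2 R3, R2 R5, R4 R5, R4 R7, R3 R6; total weight 12+14+7+2+15 = 50.

50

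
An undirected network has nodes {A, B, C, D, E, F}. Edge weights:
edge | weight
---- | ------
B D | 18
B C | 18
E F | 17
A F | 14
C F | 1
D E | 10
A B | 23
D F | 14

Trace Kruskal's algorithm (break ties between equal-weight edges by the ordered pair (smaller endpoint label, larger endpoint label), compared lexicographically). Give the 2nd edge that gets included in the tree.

D-E

Sort edges by weight, then run Kruskal:
C F (1): add — endpoints in different components.
D E (10): add — endpoints in different components.
A F (14): add — endpoints in different components.
D F (14): add — endpoints in different components.
E F (17): skip — E and F already connected.
B C (18): add — endpoints in different components.
The 2nd edge added is D E.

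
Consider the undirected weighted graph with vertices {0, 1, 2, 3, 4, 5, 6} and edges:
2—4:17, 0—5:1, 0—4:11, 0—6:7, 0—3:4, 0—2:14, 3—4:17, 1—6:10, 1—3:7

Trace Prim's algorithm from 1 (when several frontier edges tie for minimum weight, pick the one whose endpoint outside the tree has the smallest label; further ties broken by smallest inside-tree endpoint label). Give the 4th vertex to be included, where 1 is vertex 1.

5

Prim, starting at 1.
Step 1: cheapest edge leaving the tree is 1—3 (7); add 3.
Step 2: cheapest edge leaving the tree is 0—3 (4); add 0.
Step 3: cheapest edge leaving the tree is 0—5 (1); add 5.
Step 4: cheapest edge leaving the tree is 0—6 (7); add 6.
Step 5: cheapest edge leaving the tree is 0—4 (11); add 4.
Step 6: cheapest edge leaving the tree is 0—2 (14); add 2.
Vertex order: 1, 3, 0, 5, 6, 4, 2. The 4th vertex is 5.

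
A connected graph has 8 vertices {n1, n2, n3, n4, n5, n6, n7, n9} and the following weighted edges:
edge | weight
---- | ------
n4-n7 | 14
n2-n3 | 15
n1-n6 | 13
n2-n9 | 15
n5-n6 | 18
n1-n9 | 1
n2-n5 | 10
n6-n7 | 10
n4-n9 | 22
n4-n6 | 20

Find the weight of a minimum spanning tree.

78

Kruskal's algorithm — process edges by increasing weight (ties by edge label):
n1-n9 (1): add — endpoints in different components.
n2-n5 (10): add — endpoints in different components.
n6-n7 (10): add — endpoints in different components.
n1-n6 (13): add — endpoints in different components.
n4-n7 (14): add — endpoints in different components.
n2-n3 (15): add — endpoints in different components.
n2-n9 (15): add — endpoints in different components.
MST edges: n1-n9, n2-n5, n6-n7, n1-n6, n4-n7, n2-n3, n2-n9; total weight 1+10+10+13+14+15+15 = 78.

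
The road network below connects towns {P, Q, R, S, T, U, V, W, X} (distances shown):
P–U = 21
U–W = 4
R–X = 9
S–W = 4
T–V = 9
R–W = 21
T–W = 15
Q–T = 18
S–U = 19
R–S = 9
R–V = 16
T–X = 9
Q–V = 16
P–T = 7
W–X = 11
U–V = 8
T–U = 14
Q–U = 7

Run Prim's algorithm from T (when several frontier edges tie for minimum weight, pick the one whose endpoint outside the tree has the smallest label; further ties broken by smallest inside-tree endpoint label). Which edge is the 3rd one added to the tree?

U-V

Grow the tree from T using Prim:
Step 1: cheapest edge leaving the tree is P–T (7); add P.
Step 2: cheapest edge leaving the tree is T–V (9); add V.
Step 3: cheapest edge leaving the tree is U–V (8); add U.
Step 4: cheapest edge leaving the tree is U–W (4); add W.
Step 5: cheapest edge leaving the tree is S–W (4); add S.
Step 6: cheapest edge leaving the tree is Q–U (7); add Q.
Step 7: cheapest edge leaving the tree is R–S (9); add R.
Step 8: cheapest edge leaving the tree is R–X (9); add X.
The 3rd edge added is U–V.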